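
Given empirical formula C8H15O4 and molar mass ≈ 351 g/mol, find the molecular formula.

Empirical-formula mass = 175.20 g/mol
n = 351 / 175.20 = 2.00 ≈ 2
Molecular formula = (C8H15O4)2 = C16H30O8

C16H30O8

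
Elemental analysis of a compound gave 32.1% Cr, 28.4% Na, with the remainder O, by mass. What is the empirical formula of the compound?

CrNa2O4

Assume 100 g: 32.1 g Cr, 28.4 g Na, 39.5 g O.
Cr: 32.1 g ÷ 52.00 g/mol = 0.6173 mol
Na: 28.4 g ÷ 22.99 g/mol = 1.235 mol
O: 39.5 g ÷ 16.00 g/mol = 2.469 mol
Ratios (÷ 0.6173): Cr 1.000, Na 2.001, O 3.999
→ CrNa2O4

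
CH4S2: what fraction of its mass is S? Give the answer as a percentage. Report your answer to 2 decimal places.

Molar mass = 1(12.01) + 4(1.008) + 2(32.07) = 80.182 g/mol
Mass of S per mole = 2 × 32.07 = 64.140 g
% S = 64.140 / 80.182 × 100 = 79.99%

79.99%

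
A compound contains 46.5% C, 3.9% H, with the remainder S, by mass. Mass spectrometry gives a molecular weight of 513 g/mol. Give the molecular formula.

Assume 100 g: 46.5 g C, 3.9 g H, 49.6 g S.
n(C) = 46.5/12.01 = 3.872, n(H) = 3.9/1.008 = 3.869, n(S) = 49.6/32.07 = 1.547
Smallest is S at 1.547 mol; normalising gives C 2.503, H 2.502, S 1.000
Multiply by 2: C 5.01, H 5.00, S 2.00 → C5H5S2
Empirical-formula mass = 129.23 g/mol
n = 513 / 129.23 = 3.97 ≈ 4
Molecular formula = (C5H5S2)×4 = C20H20S8

C20H20S8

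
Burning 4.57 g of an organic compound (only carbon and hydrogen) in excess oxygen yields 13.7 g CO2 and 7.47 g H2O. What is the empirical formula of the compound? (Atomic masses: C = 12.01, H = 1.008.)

C3H8

mol C = 13.7 / 44.01 = 0.3113; mass C = 0.3113 × 12.01 = 3.739 g
mol H = 2 × (7.47 / 18.02) = 0.8291; mass H = 0.8291 × 1.008 = 0.8357 g
Divide by the smallest (0.3113 mol C): C 1.000, H 2.663
×3: C 3.00, H 7.99 → C3H8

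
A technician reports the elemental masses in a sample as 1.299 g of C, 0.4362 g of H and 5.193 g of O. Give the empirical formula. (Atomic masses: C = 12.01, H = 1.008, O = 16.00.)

n(C) = 1.299/12.01 = 0.1082, n(H) = 0.4362/1.008 = 0.4327, n(O) = 5.193/16.00 = 0.3246
Divide by the smallest (0.1082 mol C): C 1.000, H 4.001, O 3.001
Ratio ≈ 1:4:3, so the empirical formula is CH4O3

CH4O3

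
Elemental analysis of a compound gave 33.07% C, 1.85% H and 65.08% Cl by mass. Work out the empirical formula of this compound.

Assume 100 g: 33.07 g C, 1.85 g H, 65.08 g Cl.
Moles — C: 33.07 / 12.01 = 2.754 mol; H: 1.85 / 1.008 = 1.835 mol; Cl: 65.08 / 35.45 = 1.836 mol
Divide by the smallest (1.835 mol H): C 1.500, H 1.000, Cl 1.000
Multiply by 2: C 3.00, H 2.00, Cl 2.00 → C3H2Cl2

C3H2Cl2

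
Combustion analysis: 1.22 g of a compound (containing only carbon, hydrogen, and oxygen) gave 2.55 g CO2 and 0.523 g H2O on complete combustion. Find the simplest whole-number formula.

mol C = 2.55 / 44.01 = 0.05794; mass C = 0.05794 × 12.01 = 0.6959 g
mol H = 2 × (0.523 / 18.02) = 0.05805; mass H = 0.05805 × 1.008 = 0.05851 g
mass O = 1.22 − (0.7544) = 0.4656 g → mol O = 0.02910
Divide by the smallest (0.0291 mol O): C 1.991, H 1.995, O 1.000
Ratio ≈ 2:2:1, so the empirical formula is C2H2O

C2H2O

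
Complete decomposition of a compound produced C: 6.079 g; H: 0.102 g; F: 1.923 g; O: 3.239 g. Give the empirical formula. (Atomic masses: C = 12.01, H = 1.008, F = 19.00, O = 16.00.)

n(C) = 6.079/12.01 = 0.5062, n(H) = 0.102/1.008 = 0.1012, n(F) = 1.923/19.00 = 0.1012, n(O) = 3.239/16.00 = 0.2024
Smallest is H at 0.1012 mol; normalising gives C 5.002, H 1.000, F 1.000, O 2.001
Ratio ≈ 5:1:1:2, so the empirical formula is C5HFO2

C5HFO2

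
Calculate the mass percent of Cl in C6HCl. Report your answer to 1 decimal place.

Molar mass = 6(12.01) + 1(1.008) + 1(35.45) = 108.518 g/mol
Mass of Cl per mole = 1 × 35.45 = 35.450 g
% Cl = 35.450 / 108.518 × 100 = 32.7%

32.7%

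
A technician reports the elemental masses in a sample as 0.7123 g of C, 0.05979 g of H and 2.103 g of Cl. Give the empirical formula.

n(C) = 0.7123/12.01 = 0.05931, n(H) = 0.05979/1.008 = 0.05932, n(Cl) = 2.103/35.45 = 0.05932
Divide by the smallest (0.05931 mol C): C 1.000, H 1.000, Cl 1.000
→ CHCl

CHCl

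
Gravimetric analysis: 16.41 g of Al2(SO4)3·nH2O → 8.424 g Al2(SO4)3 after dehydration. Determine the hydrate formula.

Mass of water lost = 16.41 − 8.424 = 7.986 g → 7.986 / 18.02 = 0.4432 mol H2O
Molar mass of Al2(SO4)3 = 342.17 g/mol → mol Al2(SO4)3 = 8.424 / 342.17 = 0.02462
n = 0.4432 / 0.02462 = 18.00 ≈ 18 → Al2(SO4)3·18H2O

Al2(SO4)3·18H2O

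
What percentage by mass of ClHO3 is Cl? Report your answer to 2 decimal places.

Molar mass = 1(35.45) + 1(1.008) + 3(16.00) = 84.458 g/mol
Mass of Cl per mole = 1 × 35.45 = 35.450 g
% Cl = 35.450 / 84.458 × 100 = 41.97%

41.97%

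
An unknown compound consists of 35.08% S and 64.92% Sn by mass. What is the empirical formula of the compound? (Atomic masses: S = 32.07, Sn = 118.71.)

Assume 100 g: 35.08 g S, 64.92 g Sn.
S: 35.08 g ÷ 32.07 g/mol = 1.094 mol
Sn: 64.92 g ÷ 118.71 g/mol = 0.5469 mol
Divide by the smallest (0.5469 mol Sn): S 2.000, Sn 1.000
→ S2Sn

S2Sn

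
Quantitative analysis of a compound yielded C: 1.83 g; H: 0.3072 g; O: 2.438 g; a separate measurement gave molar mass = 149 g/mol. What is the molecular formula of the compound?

C5H10O5

C: 1.83 g ÷ 12.01 g/mol = 0.1524 mol
H: 0.3072 g ÷ 1.008 g/mol = 0.3048 mol
O: 2.438 g ÷ 16.00 g/mol = 0.1524 mol
Ratios (÷ 0.1524): C 1.000, H 2.000, O 1.000
→ CH2O
Empirical-formula mass = 30.03 g/mol
n = 149 / 30.03 = 4.96 ≈ 5
Molecular formula = (CH2O)×5 = C5H10O5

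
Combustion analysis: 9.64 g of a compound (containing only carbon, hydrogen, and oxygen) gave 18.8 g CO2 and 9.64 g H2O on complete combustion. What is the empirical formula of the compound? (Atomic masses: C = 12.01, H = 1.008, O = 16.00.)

C2H5O

mol C = 18.8 / 44.01 = 0.4272; mass C = 0.4272 × 12.01 = 5.130 g
mol H = 2 × (9.64 / 18.02) = 1.070; mass H = 1.070 × 1.008 = 1.078 g
mass O = 9.64 − (6.209) = 3.431 g → mol O = 0.2144
Ratios (÷ 0.2144): C 1.992, H 4.989, O 1.000
≈ 2:5:1 → C2H5O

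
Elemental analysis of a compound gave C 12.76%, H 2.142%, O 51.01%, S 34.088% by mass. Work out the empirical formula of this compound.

CH2O3S

Assume 100 g: 12.76 g C, 2.142 g H, 51.01 g O, 34.088 g S.
n(C) = 12.76/12.01 = 1.062, n(H) = 2.142/1.008 = 2.125, n(O) = 51.01/16.00 = 3.188, n(S) = 34.088/32.07 = 1.063
Ratios (÷ 1.062): C 1.000, H 2.000, O 3.001, S 1.000
Ratio ≈ 1:2:3:1, so the empirical formula is CH2O3S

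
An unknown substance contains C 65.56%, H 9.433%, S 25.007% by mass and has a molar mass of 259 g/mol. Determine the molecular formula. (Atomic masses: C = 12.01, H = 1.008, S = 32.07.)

C14H24S2

Assume 100 g: 65.56 g C, 9.433 g H, 25.007 g S.
C: 65.56 g ÷ 12.01 g/mol = 5.459 mol
H: 9.433 g ÷ 1.008 g/mol = 9.358 mol
S: 25.007 g ÷ 32.07 g/mol = 0.7798 mol
Smallest is S at 0.7798 mol; normalising gives C 7.001, H 12.001, S 1.000
Ratio ≈ 7:12:1, so the empirical formula is C7H12S
Empirical-formula mass = 128.24 g/mol
n = 259 / 128.24 = 2.02 ≈ 2
Molecular formula = (C7H12S)×2 = C14H24S2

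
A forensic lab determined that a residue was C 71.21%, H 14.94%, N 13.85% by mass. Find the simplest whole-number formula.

Assume 100 g: 71.21 g C, 14.94 g H, 13.85 g N.
Moles — C: 71.21 / 12.01 = 5.929 mol; H: 14.94 / 1.008 = 14.82 mol; N: 13.85 / 14.01 = 0.9886 mol
Divide by the smallest (0.9886 mol N): C 5.998, H 14.993, N 1.000
≈ 6:15:1 → C6H15N

C6H15N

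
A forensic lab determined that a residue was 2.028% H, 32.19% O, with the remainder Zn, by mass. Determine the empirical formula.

Assume 100 g: 2.028 g H, 32.19 g O, 65.782 g Zn.
n(H) = 2.028/1.008 = 2.012, n(O) = 32.19/16.00 = 2.012, n(Zn) = 65.782/65.38 = 1.006
Divide by the smallest (1.006 mol Zn): H 2.000, O 2.000, Zn 1.000
Ratio ≈ 2:2:1, so the empirical formula is H2O2Zn

H2O2Zn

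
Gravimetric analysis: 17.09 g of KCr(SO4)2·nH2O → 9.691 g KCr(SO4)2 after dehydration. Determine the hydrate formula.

Mass of water lost = 17.09 − 9.691 = 7.399 g → 7.399 / 18.02 = 0.4106 mol H2O
Molar mass of KCr(SO4)2 = 283.24 g/mol → mol KCr(SO4)2 = 9.691 / 283.24 = 0.03421
n = 0.4106 / 0.03421 = 12.00 ≈ 12 → KCr(SO4)2·12H2O

KCr(SO4)2·12H2O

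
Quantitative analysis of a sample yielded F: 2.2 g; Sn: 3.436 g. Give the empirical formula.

F4Sn

n(F) = 2.2/19.00 = 0.1158, n(Sn) = 3.436/118.71 = 0.02894
Ratios (÷ 0.02894): F 4.000, Sn 1.000
Ratio ≈ 4:1, so the empirical formula is F4Sn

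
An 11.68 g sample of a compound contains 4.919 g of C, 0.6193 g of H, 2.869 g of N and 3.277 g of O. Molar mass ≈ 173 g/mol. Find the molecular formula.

C6H9N3O3

Moles — C: 4.919 / 12.01 = 0.4096 mol; H: 0.6193 / 1.008 = 0.6144 mol; N: 2.869 / 14.01 = 0.2048 mol; O: 3.277 / 16.00 = 0.2048 mol
Ratios (÷ 0.2048): C 2.000, H 3.000, N 1.000, O 1.000
→ C2H3NO
Empirical-formula mass = 57.05 g/mol
n = 173 / 57.05 = 3.03 ≈ 3
Molecular formula = (C2H3NO)×3 = C6H9N3O3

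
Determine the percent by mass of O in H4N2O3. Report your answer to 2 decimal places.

59.96%

Molar mass = 4(1.008) + 2(14.01) + 3(16.00) = 80.052 g/mol
Mass of O per mole = 3 × 16.00 = 48.000 g
% O = 48.000 / 80.052 × 100 = 59.96%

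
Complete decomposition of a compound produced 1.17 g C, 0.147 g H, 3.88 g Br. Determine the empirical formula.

C2H3Br

n(C) = 1.17/12.01 = 0.09742, n(H) = 0.147/1.008 = 0.1458, n(Br) = 3.88/79.90 = 0.04856
Smallest is Br at 0.04856 mol; normalising gives C 2.006, H 3.003, Br 1.000
→ C2H3Br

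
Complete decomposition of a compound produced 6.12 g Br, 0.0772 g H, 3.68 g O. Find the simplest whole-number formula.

Moles — Br: 6.12 / 79.90 = 0.0766 mol; H: 0.0772 / 1.008 = 0.07659 mol; O: 3.68 / 16.00 = 0.23 mol
Divide by the smallest (0.07659 mol H): Br 1.000, H 1.000, O 3.003
≈ 1:1:3 → BrHO3

BrHO3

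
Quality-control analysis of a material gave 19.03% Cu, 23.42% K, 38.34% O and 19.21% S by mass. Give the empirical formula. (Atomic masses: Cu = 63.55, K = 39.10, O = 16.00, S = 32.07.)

Assume 100 g: 19.03 g Cu, 23.42 g K, 38.34 g O, 19.21 g S.
n(Cu) = 19.03/63.55 = 0.2994, n(K) = 23.42/39.10 = 0.599, n(O) = 38.34/16.00 = 2.396, n(S) = 19.21/32.07 = 0.599
Ratios (÷ 0.2994): Cu 1.000, K 2.000, O 8.002, S 2.000
Ratio ≈ 1:2:8:2, so the empirical formula is CuK2O8S2

CuK2O8S2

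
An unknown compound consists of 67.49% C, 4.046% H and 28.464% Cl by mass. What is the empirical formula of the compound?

Assume 100 g: 67.49 g C, 4.046 g H, 28.464 g Cl.
Moles — C: 67.49 / 12.01 = 5.619 mol; H: 4.046 / 1.008 = 4.014 mol; Cl: 28.464 / 35.45 = 0.8029 mol
Divide by the smallest (0.8029 mol Cl): C 6.999, H 4.999, Cl 1.000
Ratio ≈ 7:5:1, so the empirical formula is C7H5Cl

C7H5Cl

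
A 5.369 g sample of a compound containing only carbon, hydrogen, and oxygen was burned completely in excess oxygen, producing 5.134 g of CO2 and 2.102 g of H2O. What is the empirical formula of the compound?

CH2O2

mol C = 5.134 / 44.01 = 0.1167; mass C = 0.1167 × 12.01 = 1.401 g
mol H = 2 × (2.102 / 18.02) = 0.2333; mass H = 0.2333 × 1.008 = 0.2352 g
mass O = 5.369 − (1.636) = 3.733 g → mol O = 0.2333
Divide by the smallest (0.1167 mol C): C 1.000, H 2.000, O 2.000
≈ 1:2:2 → CH2O2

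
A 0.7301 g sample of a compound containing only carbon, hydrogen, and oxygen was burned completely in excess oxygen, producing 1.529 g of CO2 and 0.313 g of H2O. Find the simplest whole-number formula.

C2H2O

mol C = 1.529 / 44.01 = 0.03474; mass C = 0.03474 × 12.01 = 0.4173 g
mol H = 2 × (0.313 / 18.02) = 0.03474; mass H = 0.03474 × 1.008 = 0.03502 g
mass O = 0.7301 − (0.4523) = 0.2778 g → mol O = 0.01736
Ratios (÷ 0.01736): C 2.001, H 2.001, O 1.000
Ratio ≈ 2:2:1, so the empirical formula is C2H2O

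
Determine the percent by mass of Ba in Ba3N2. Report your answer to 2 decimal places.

Molar mass = 3(137.33) + 2(14.01) = 440.010 g/mol
Mass of Ba per mole = 3 × 137.33 = 411.990 g
% Ba = 411.990 / 440.010 × 100 = 93.63%

93.63%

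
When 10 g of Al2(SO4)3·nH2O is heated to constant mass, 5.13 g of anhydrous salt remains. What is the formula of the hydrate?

Mass of water lost = 10 − 5.13 = 4.87 g → 4.87 / 18.02 = 0.2703 mol H2O
Molar mass of Al2(SO4)3 = 342.17 g/mol → mol Al2(SO4)3 = 5.13 / 342.17 = 0.01499
n = 0.2703 / 0.01499 = 18.03 ≈ 18 → Al2(SO4)3·18H2O

Al2(SO4)3·18H2O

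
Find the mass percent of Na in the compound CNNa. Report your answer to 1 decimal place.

Molar mass = 1(12.01) + 1(14.01) + 1(22.99) = 49.010 g/mol
Mass of Na per mole = 1 × 22.99 = 22.990 g
% Na = 22.990 / 49.010 × 100 = 46.9%

46.9%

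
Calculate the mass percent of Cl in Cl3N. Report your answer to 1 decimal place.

Molar mass = 3(35.45) + 1(14.01) = 120.360 g/mol
Mass of Cl per mole = 3 × 35.45 = 106.350 g
% Cl = 106.350 / 120.360 × 100 = 88.4%

88.4%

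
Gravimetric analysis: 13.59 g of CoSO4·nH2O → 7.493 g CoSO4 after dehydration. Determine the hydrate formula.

Mass of water lost = 13.59 − 7.493 = 6.097 g → 6.097 / 18.02 = 0.3383 mol H2O
Molar mass of CoSO4 = 155.00 g/mol → mol CoSO4 = 7.493 / 155.00 = 0.04834
n = 0.3383 / 0.04834 = 7.00 ≈ 7 → CoSO4·7H2O

CoSO4·7H2O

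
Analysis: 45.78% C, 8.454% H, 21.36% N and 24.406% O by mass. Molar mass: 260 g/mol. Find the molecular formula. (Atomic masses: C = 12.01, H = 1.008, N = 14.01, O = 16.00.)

C10H22N4O4

Assume 100 g: 45.78 g C, 8.454 g H, 21.36 g N, 24.406 g O.
Moles — C: 45.78 / 12.01 = 3.812 mol; H: 8.454 / 1.008 = 8.387 mol; N: 21.36 / 14.01 = 1.525 mol; O: 24.406 / 16.00 = 1.525 mol
Smallest is N at 1.525 mol; normalising gives C 2.500, H 5.501, N 1.000, O 1.000
×2: C 5.00, H 11.00, N 2.00, O 2.00 → C5H11N2O2
Empirical-formula mass = 131.16 g/mol
n = 260 / 131.16 = 1.98 ≈ 2
Molecular formula = (C5H11N2O2)×2 = C10H22N4O4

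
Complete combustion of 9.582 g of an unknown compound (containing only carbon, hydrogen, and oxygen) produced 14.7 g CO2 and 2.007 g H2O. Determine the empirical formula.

mol C = 14.7 / 44.01 = 0.3340; mass C = 0.3340 × 12.01 = 4.012 g
mol H = 2 × (2.007 / 18.02) = 0.2228; mass H = 0.2228 × 1.008 = 0.2245 g
mass O = 9.582 − (4.236) = 5.346 g → mol O = 0.3341
Smallest is H at 0.2228 mol; normalising gives C 1.499, H 1.000, O 1.500
Multiply by 2: C 3.00, H 2.00, O 3.00 → C3H2O3

C3H2O3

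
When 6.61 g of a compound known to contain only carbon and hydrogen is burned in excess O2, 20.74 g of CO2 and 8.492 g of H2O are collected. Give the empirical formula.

mol C = 20.74 / 44.01 = 0.4713; mass C = 0.4713 × 12.01 = 5.660 g
mol H = 2 × (8.492 / 18.02) = 0.9425; mass H = 0.9425 × 1.008 = 0.9500 g
Ratios (÷ 0.4713): C 1.000, H 2.000
Ratio ≈ 1:2, so the empirical formula is CH2

CH2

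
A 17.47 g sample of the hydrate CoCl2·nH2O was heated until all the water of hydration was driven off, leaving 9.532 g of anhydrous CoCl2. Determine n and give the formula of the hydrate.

CoCl2·6H2O

Mass of water lost = 17.47 − 9.532 = 7.938 g → 7.938 / 18.02 = 0.4405 mol H2O
Molar mass of CoCl2 = 129.83 g/mol → mol CoCl2 = 9.532 / 129.83 = 0.07342
n = 0.4405 / 0.07342 = 6.00 ≈ 6 → CoCl2·6H2O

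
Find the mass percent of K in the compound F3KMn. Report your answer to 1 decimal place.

25.9%

Molar mass = 3(19.00) + 1(39.10) + 1(54.94) = 151.040 g/mol
Mass of K per mole = 1 × 39.10 = 39.100 g
% K = 39.100 / 151.040 × 100 = 25.9%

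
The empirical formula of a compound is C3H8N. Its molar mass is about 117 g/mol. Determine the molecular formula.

Empirical-formula mass = 58.10 g/mol
n = 117 / 58.10 = 2.01 ≈ 2
Molecular formula = (C3H8N)2 = C6H16N2

C6H16N2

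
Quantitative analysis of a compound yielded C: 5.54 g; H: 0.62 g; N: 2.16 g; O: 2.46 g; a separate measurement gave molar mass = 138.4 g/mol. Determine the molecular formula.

C6H8N2O2

C: 5.54 g ÷ 12.01 g/mol = 0.4613 mol
H: 0.62 g ÷ 1.008 g/mol = 0.6151 mol
N: 2.16 g ÷ 14.01 g/mol = 0.1542 mol
O: 2.46 g ÷ 16.00 g/mol = 0.1537 mol
Divide by the smallest (0.1537 mol O): C 3.000, H 4.001, N 1.003, O 1.000
≈ 3:4:1:1 → C3H4NO
Empirical-formula mass = 70.07 g/mol
n = 138.4 / 70.07 = 1.98 ≈ 2
Molecular formula = (C3H4NO)×2 = C6H8N2O2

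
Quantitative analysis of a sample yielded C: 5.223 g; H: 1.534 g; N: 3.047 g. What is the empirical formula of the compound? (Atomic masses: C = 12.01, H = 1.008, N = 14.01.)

Moles — C: 5.223 / 12.01 = 0.4349 mol; H: 1.534 / 1.008 = 1.522 mol; N: 3.047 / 14.01 = 0.2175 mol
Ratios (÷ 0.2175): C 2.000, H 6.997, N 1.000
≈ 2:7:1 → C2H7N

C2H7N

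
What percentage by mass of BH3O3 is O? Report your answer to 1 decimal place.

77.6%

Molar mass = 1(10.81) + 3(1.008) + 3(16.00) = 61.834 g/mol
Mass of O per mole = 3 × 16.00 = 48.000 g
% O = 48.000 / 61.834 × 100 = 77.6%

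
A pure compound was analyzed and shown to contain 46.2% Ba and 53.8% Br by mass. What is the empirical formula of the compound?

Assume 100 g: 46.2 g Ba, 53.8 g Br.
n(Ba) = 46.2/137.33 = 0.3364, n(Br) = 53.8/79.90 = 0.6733
Ratios (÷ 0.3364): Ba 1.000, Br 2.002
Ratio ≈ 1:2, so the empirical formula is BaBr2

BaBr2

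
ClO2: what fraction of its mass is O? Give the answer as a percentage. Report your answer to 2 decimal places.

47.44%

Molar mass = 1(35.45) + 2(16.00) = 67.450 g/mol
Mass of O per mole = 2 × 16.00 = 32.000 g
% O = 32.000 / 67.450 × 100 = 47.44%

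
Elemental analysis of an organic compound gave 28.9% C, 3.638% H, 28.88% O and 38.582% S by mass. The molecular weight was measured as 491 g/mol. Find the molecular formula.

Assume 100 g: 28.9 g C, 3.638 g H, 28.88 g O, 38.582 g S.
C: 28.9 g ÷ 12.01 g/mol = 2.406 mol
H: 3.638 g ÷ 1.008 g/mol = 3.609 mol
O: 28.88 g ÷ 16.00 g/mol = 1.805 mol
S: 38.582 g ÷ 32.07 g/mol = 1.203 mol
Ratios (÷ 1.203): C 2.000, H 3.000, O 1.500, S 1.000
×2: C 4.00, H 6.00, O 3.00, S 2.00 → C4H6O3S2
Empirical-formula mass = 166.23 g/mol
n = 491 / 166.23 = 2.95 ≈ 3
Molecular formula = (C4H6O3S2)×3 = C12H18O9S6

C12H18O9S6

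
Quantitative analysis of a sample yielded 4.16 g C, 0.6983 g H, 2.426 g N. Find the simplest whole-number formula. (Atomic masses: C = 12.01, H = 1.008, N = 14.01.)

C2H4N

n(C) = 4.16/12.01 = 0.3464, n(H) = 0.6983/1.008 = 0.6928, n(N) = 2.426/14.01 = 0.1732
Ratios (÷ 0.1732): C 2.000, H 4.001, N 1.000
Ratio ≈ 2:4:1, so the empirical formula is C2H4N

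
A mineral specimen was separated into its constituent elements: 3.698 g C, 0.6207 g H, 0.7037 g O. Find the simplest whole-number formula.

C7H14O

n(C) = 3.698/12.01 = 0.3079, n(H) = 0.6207/1.008 = 0.6158, n(O) = 0.7037/16.00 = 0.04398
Divide by the smallest (0.04398 mol O): C 7.001, H 14.001, O 1.000
→ C7H14O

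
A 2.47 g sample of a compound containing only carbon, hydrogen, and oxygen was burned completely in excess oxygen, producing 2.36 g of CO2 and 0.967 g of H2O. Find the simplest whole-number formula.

mol C = 2.36 / 44.01 = 0.05362; mass C = 0.05362 × 12.01 = 0.6440 g
mol H = 2 × (0.967 / 18.02) = 0.1073; mass H = 0.1073 × 1.008 = 0.1082 g
mass O = 2.47 − (0.7522) = 1.718 g → mol O = 0.1074
Ratios (÷ 0.05362): C 1.000, H 2.001, O 2.002
≈ 1:2:2 → CH2O2

CH2O2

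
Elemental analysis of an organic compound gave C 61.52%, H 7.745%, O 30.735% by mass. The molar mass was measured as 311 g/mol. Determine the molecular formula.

Assume 100 g: 61.52 g C, 7.745 g H, 30.735 g O.
C: 61.52 g ÷ 12.01 g/mol = 5.122 mol
H: 7.745 g ÷ 1.008 g/mol = 7.684 mol
O: 30.735 g ÷ 16.00 g/mol = 1.921 mol
Divide by the smallest (1.921 mol O): C 2.667, H 4.000, O 1.000
×3: C 8.00, H 12.00, O 3.00 → C8H12O3
Empirical-formula mass = 156.18 g/mol
n = 311 / 156.18 = 1.99 ≈ 2
Molecular formula = (C8H12O3)×2 = C16H24O6

C16H24O6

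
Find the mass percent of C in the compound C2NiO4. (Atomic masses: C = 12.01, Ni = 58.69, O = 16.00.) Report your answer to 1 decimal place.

Molar mass = 2(12.01) + 1(58.69) + 4(16.00) = 146.710 g/mol
Mass of C per mole = 2 × 12.01 = 24.020 g
% C = 24.020 / 146.710 × 100 = 16.4%

16.4%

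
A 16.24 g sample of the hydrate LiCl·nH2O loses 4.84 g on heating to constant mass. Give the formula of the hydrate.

LiCl·H2O

Mass of anhydrous LiCl = 16.24 − 4.84 = 11.4 g
mol H2O = 4.84 / 18.02 = 0.2686
Molar mass of LiCl = 42.39 g/mol → mol LiCl = 11.4 / 42.39 = 0.2689
n = 0.2686 / 0.2689 = 1.00 ≈ 1 → LiCl·H2O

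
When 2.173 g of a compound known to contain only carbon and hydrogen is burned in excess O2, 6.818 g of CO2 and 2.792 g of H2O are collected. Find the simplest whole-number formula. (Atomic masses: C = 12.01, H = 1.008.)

mol C = 6.818 / 44.01 = 0.1549; mass C = 0.1549 × 12.01 = 1.861 g
mol H = 2 × (2.792 / 18.02) = 0.3099; mass H = 0.3099 × 1.008 = 0.3124 g
Ratios (÷ 0.1549): C 1.000, H 2.000
≈ 1:2 → CH2

CH2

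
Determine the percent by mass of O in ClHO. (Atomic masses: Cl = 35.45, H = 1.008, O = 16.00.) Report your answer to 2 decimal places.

30.50%

Molar mass = 1(35.45) + 1(1.008) + 1(16.00) = 52.458 g/mol
Mass of O per mole = 1 × 16.00 = 16.000 g
% O = 16.000 / 52.458 × 100 = 30.50%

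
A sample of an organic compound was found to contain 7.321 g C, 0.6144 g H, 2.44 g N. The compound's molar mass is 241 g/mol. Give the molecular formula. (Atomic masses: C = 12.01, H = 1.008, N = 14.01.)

C: 7.321 g ÷ 12.01 g/mol = 0.6096 mol
H: 0.6144 g ÷ 1.008 g/mol = 0.6095 mol
N: 2.44 g ÷ 14.01 g/mol = 0.1742 mol
Divide by the smallest (0.1742 mol N): C 3.500, H 3.500, N 1.000
×2: C 7.00, H 7.00, N 2.00 → C7H7N2
Empirical-formula mass = 119.15 g/mol
n = 241 / 119.15 = 2.02 ≈ 2
Molecular formula = (C7H7N2)×2 = C14H14N4

C14H14N4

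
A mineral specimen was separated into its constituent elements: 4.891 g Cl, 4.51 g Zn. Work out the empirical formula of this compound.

Cl2Zn

Cl: 4.891 g ÷ 35.45 g/mol = 0.138 mol
Zn: 4.51 g ÷ 65.38 g/mol = 0.06898 mol
Smallest is Zn at 0.06898 mol; normalising gives Cl 2.000, Zn 1.000
→ Cl2Zn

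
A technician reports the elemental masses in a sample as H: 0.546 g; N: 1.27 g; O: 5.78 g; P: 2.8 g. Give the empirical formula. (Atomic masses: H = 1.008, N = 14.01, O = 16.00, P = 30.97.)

H6NO4P

H: 0.546 g ÷ 1.008 g/mol = 0.5417 mol
N: 1.27 g ÷ 14.01 g/mol = 0.09065 mol
O: 5.78 g ÷ 16.00 g/mol = 0.3613 mol
P: 2.8 g ÷ 30.97 g/mol = 0.09041 mol
Smallest is P at 0.09041 mol; normalising gives H 5.991, N 1.003, O 3.996, P 1.000
Ratio ≈ 6:1:4:1, so the empirical formula is H6NO4P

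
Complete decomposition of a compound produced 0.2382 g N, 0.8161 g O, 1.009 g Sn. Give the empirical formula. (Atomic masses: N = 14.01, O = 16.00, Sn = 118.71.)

N: 0.2382 g ÷ 14.01 g/mol = 0.017 mol
O: 0.8161 g ÷ 16.00 g/mol = 0.05101 mol
Sn: 1.009 g ÷ 118.71 g/mol = 0.0085 mol
Smallest is Sn at 0.0085 mol; normalising gives N 2.000, O 6.001, Sn 1.000
→ N2O6Sn

N2O6Sn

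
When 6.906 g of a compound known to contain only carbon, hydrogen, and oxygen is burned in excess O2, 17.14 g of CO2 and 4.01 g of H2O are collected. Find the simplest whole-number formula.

mol C = 17.14 / 44.01 = 0.3895; mass C = 0.3895 × 12.01 = 4.677 g
mol H = 2 × (4.01 / 18.02) = 0.4451; mass H = 0.4451 × 1.008 = 0.4486 g
mass O = 6.906 − (5.126) = 1.780 g → mol O = 0.1113
Divide by the smallest (0.1113 mol O): C 3.501, H 4.001, O 1.000
Multiply by 2: C 7.00, H 8.00, O 2.00 → C7H8O2

C7H8O2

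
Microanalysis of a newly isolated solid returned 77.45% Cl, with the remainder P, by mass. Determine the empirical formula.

Cl3P

Assume 100 g: 77.45 g Cl, 22.55 g P.
n(Cl) = 77.45/35.45 = 2.185, n(P) = 22.55/30.97 = 0.7281
Smallest is P at 0.7281 mol; normalising gives Cl 3.001, P 1.000
→ Cl3P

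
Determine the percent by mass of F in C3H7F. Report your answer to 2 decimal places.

Molar mass = 3(12.01) + 7(1.008) + 1(19.00) = 62.086 g/mol
Mass of F per mole = 1 × 19.00 = 19.000 g
% F = 19.000 / 62.086 × 100 = 30.60%

30.60%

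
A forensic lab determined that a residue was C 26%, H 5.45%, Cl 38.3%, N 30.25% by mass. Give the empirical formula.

C2H5ClN2

Assume 100 g: 26 g C, 5.45 g H, 38.3 g Cl, 30.25 g N.
n(C) = 26/12.01 = 2.165, n(H) = 5.45/1.008 = 5.407, n(Cl) = 38.3/35.45 = 1.08, n(N) = 30.25/14.01 = 2.159
Ratios (÷ 1.08): C 2.004, H 5.004, Cl 1.000, N 1.999
Ratio ≈ 2:5:1:2, so the empirical formula is C2H5ClN2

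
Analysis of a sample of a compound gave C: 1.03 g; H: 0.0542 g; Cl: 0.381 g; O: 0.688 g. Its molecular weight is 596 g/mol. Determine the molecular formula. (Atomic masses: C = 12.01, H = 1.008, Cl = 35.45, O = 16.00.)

Moles — C: 1.03 / 12.01 = 0.08576 mol; H: 0.0542 / 1.008 = 0.05377 mol; Cl: 0.381 / 35.45 = 0.01075 mol; O: 0.688 / 16.00 = 0.043 mol
Smallest is Cl at 0.01075 mol; normalising gives C 7.980, H 5.003, Cl 1.000, O 4.001
→ C8H5ClO4
Empirical-formula mass = 200.57 g/mol
n = 596 / 200.57 = 2.97 ≈ 3
Molecular formula = (C8H5ClO4)×3 = C24H15Cl3O12

C24H15Cl3O12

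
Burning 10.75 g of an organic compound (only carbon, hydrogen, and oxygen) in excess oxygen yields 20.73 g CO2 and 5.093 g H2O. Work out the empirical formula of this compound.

mol C = 20.73 / 44.01 = 0.4710; mass C = 0.4710 × 12.01 = 5.657 g
mol H = 2 × (5.093 / 18.02) = 0.5653; mass H = 0.5653 × 1.008 = 0.5698 g
mass O = 10.75 − (6.227) = 4.523 g → mol O = 0.2827
Ratios (÷ 0.2827): C 1.666, H 2.000, O 1.000
Scaling by 3: C 5.00, H 6.00, O 3.00 → C5H6O3

C5H6O3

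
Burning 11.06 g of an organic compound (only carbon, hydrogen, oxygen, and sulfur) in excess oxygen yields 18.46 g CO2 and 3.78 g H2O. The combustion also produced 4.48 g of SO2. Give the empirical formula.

mol C = 18.46 / 44.01 = 0.4195; mass C = 0.4195 × 12.01 = 5.038 g
mol H = 2 × (3.78 / 18.02) = 0.4195; mass H = 0.4195 × 1.008 = 0.4229 g
mol S = 4.48 / 64.07 = 0.06992; mass S = 2.242 g
mass O = 11.06 − (7.703) = 3.357 g → mol O = 0.2098
Divide by the smallest (0.06992 mol S): C 5.999, H 6.000, O 3.001, S 1.000
→ C6H6O3S

C6H6O3S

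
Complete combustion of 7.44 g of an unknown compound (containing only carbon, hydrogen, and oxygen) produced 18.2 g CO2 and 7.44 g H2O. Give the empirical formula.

C4H8O

mol C = 18.2 / 44.01 = 0.4135; mass C = 0.4135 × 12.01 = 4.967 g
mol H = 2 × (7.44 / 18.02) = 0.8257; mass H = 0.8257 × 1.008 = 0.8324 g
mass O = 7.44 − (5.799) = 1.641 g → mol O = 0.1026
Smallest is O at 0.1026 mol; normalising gives C 4.032, H 8.051, O 1.000
→ C4H8O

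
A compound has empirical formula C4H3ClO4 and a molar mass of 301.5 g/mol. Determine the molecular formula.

Empirical-formula mass = 150.51 g/mol
n = 301.5 / 150.51 = 2.00 ≈ 2
Molecular formula = (C4H3ClO4)2 = C8H6Cl2O8

C8H6Cl2O8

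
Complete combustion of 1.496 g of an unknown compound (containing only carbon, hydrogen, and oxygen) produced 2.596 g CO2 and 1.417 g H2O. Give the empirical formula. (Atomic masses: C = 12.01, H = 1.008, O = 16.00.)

mol C = 2.596 / 44.01 = 0.05899; mass C = 0.05899 × 12.01 = 0.7084 g
mol H = 2 × (1.417 / 18.02) = 0.1573; mass H = 0.1573 × 1.008 = 0.1585 g
mass O = 1.496 − (0.8670) = 0.6290 g → mol O = 0.03932
Ratios (÷ 0.03932): C 1.500, H 4.000, O 1.000
Multiply by 2: C 3.00, H 8.00, O 2.00 → C3H8O2

C3H8O2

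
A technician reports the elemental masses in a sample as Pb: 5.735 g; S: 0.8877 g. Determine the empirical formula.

Pb: 5.735 g ÷ 207.2 g/mol = 0.02768 mol
S: 0.8877 g ÷ 32.07 g/mol = 0.02768 mol
Divide by the smallest (0.02768 mol Pb): Pb 1.000, S 1.000
Ratio ≈ 1:1, so the empirical formula is PbS

PbS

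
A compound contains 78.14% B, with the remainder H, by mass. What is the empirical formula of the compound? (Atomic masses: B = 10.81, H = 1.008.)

Assume 100 g: 78.14 g B, 21.86 g H.
B: 78.14 g ÷ 10.81 g/mol = 7.228 mol
H: 21.86 g ÷ 1.008 g/mol = 21.69 mol
Smallest is B at 7.228 mol; normalising gives B 1.000, H 3.000
→ BH3

BH3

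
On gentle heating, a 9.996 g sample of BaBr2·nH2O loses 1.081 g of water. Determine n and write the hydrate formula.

BaBr2·2H2O

Mass of anhydrous BaBr2 = 9.996 − 1.081 = 8.915 g
mol H2O = 1.081 / 18.02 = 0.05999
Molar mass of BaBr2 = 297.13 g/mol → mol BaBr2 = 8.915 / 297.13 = 0.03
n = 0.05999 / 0.03 = 2.00 ≈ 2 → BaBr2·2H2O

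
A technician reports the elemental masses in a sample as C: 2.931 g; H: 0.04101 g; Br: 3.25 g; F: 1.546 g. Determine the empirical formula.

Moles — C: 2.931 / 12.01 = 0.244 mol; H: 0.04101 / 1.008 = 0.04068 mol; Br: 3.25 / 79.90 = 0.04068 mol; F: 1.546 / 19.00 = 0.08137 mol
Smallest is Br at 0.04068 mol; normalising gives C 6.000, H 1.000, Br 1.000, F 2.000
→ C6HBrF2

C6HBrF2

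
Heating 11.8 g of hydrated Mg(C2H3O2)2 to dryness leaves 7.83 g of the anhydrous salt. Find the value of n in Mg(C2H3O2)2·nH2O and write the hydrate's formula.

Mg(C2H3O2)2·4H2O

Mass of water lost = 11.8 − 7.83 = 3.97 g → 3.97 / 18.02 = 0.2203 mol H2O
Molar mass of Mg(C2H3O2)2 = 142.40 g/mol → mol Mg(C2H3O2)2 = 7.83 / 142.40 = 0.05499
n = 0.2203 / 0.05499 = 4.01 ≈ 4 → Mg(C2H3O2)2·4H2O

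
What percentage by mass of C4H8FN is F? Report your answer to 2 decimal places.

21.32%

Molar mass = 4(12.01) + 8(1.008) + 1(19.00) + 1(14.01) = 89.114 g/mol
Mass of F per mole = 1 × 19.00 = 19.000 g
% F = 19.000 / 89.114 × 100 = 21.32%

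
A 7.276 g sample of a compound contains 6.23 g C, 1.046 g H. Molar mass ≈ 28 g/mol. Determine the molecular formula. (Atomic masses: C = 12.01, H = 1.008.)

Moles — C: 6.23 / 12.01 = 0.5187 mol; H: 1.046 / 1.008 = 1.038 mol
Smallest is C at 0.5187 mol; normalising gives C 1.000, H 2.000
Ratio ≈ 1:2, so the empirical formula is CH2
Empirical-formula mass = 14.03 g/mol
n = 28 / 14.03 = 2.00 ≈ 2
Molecular formula = (CH2)×2 = C2H4

C2H4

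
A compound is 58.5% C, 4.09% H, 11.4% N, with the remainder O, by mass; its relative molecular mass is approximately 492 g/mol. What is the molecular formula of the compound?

Assume 100 g: 58.5 g C, 4.09 g H, 11.4 g N, 26.01 g O.
n(C) = 58.5/12.01 = 4.871, n(H) = 4.09/1.008 = 4.058, n(N) = 11.4/14.01 = 0.8137, n(O) = 26.01/16.00 = 1.626
Ratios (÷ 0.8137): C 5.986, H 4.987, N 1.000, O 1.998
Ratio ≈ 6:5:1:2, so the empirical formula is C6H5NO2
Empirical-formula mass = 123.11 g/mol
n = 492 / 123.11 = 4.00 ≈ 4
Molecular formula = (C6H5NO2)×4 = C24H20N4O8

C24H20N4O8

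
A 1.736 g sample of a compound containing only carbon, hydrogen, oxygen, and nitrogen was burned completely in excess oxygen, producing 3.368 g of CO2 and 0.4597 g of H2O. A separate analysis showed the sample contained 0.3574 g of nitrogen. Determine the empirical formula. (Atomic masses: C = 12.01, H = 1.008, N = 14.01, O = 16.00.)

mol C = 3.368 / 44.01 = 0.07653; mass C = 0.07653 × 12.01 = 0.9191 g
mol H = 2 × (0.4597 / 18.02) = 0.05102; mass H = 0.05102 × 1.008 = 0.05143 g
mol N = 0.3574 / 14.01 = 0.02551
mass O = 1.736 − (1.328) = 0.4081 g → mol O = 0.02550
Ratios (÷ 0.0255): C 3.001, H 2.000, N 1.000, O 1.000
→ C3H2NO

C3H2NO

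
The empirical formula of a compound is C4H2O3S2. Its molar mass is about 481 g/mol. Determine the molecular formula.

C12H6O9S6

Empirical-formula mass = 162.20 g/mol
n = 481 / 162.20 = 2.97 ≈ 3
Molecular formula = (C4H2O3S2)3 = C12H6O9S6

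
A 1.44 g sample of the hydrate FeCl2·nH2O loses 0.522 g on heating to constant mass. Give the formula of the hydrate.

Mass of anhydrous FeCl2 = 1.44 − 0.522 = 0.918 g
mol H2O = 0.522 / 18.02 = 0.02897
Molar mass of FeCl2 = 126.75 g/mol → mol FeCl2 = 0.918 / 126.75 = 0.007243
n = 0.02897 / 0.007243 = 4.00 ≈ 4 → FeCl2·4H2O

FeCl2·4H2O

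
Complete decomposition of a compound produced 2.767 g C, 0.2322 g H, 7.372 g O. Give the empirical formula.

CHO2

C: 2.767 g ÷ 12.01 g/mol = 0.2304 mol
H: 0.2322 g ÷ 1.008 g/mol = 0.2304 mol
O: 7.372 g ÷ 16.00 g/mol = 0.4607 mol
Smallest is H at 0.2304 mol; normalising gives C 1.000, H 1.000, O 2.000
≈ 1:1:2 → CHO2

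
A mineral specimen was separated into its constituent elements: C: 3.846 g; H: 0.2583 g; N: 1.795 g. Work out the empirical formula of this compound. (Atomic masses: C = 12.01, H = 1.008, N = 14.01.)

C5H4N2

C: 3.846 g ÷ 12.01 g/mol = 0.3202 mol
H: 0.2583 g ÷ 1.008 g/mol = 0.2562 mol
N: 1.795 g ÷ 14.01 g/mol = 0.1281 mol
Ratios (÷ 0.1281): C 2.499, H 2.000, N 1.000
Multiply by 2: C 5.00, H 4.00, N 2.00 → C5H4N2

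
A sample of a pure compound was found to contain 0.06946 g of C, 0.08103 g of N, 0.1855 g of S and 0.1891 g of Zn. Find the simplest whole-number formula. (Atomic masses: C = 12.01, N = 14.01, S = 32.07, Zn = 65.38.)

C2N2S2Zn

n(C) = 0.06946/12.01 = 0.005784, n(N) = 0.08103/14.01 = 0.005784, n(S) = 0.1855/32.07 = 0.005784, n(Zn) = 0.1891/65.38 = 0.002892
Divide by the smallest (0.002892 mol Zn): C 2.000, N 2.000, S 2.000, Zn 1.000
Ratio ≈ 2:2:2:1, so the empirical formula is C2N2S2Zn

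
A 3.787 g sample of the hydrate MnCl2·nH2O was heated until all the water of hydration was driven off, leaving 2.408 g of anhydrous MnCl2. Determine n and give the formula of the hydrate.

MnCl2·4H2O

Mass of water lost = 3.787 − 2.408 = 1.379 g → 1.379 / 18.02 = 0.07653 mol H2O
Molar mass of MnCl2 = 125.84 g/mol → mol MnCl2 = 2.408 / 125.84 = 0.01914
n = 0.07653 / 0.01914 = 4.00 ≈ 4 → MnCl2·4H2O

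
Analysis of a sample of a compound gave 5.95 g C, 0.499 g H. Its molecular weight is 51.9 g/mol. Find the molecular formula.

C4H4

Moles — C: 5.95 / 12.01 = 0.4954 mol; H: 0.499 / 1.008 = 0.495 mol
Smallest is H at 0.495 mol; normalising gives C 1.001, H 1.000
≈ 1:1 → CH
Empirical-formula mass = 13.02 g/mol
n = 51.9 / 13.02 = 3.99 ≈ 4
Molecular formula = (CH)×4 = C4H4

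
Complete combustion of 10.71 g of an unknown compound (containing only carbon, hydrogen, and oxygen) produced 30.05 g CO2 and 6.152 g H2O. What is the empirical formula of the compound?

C6H6O

mol C = 30.05 / 44.01 = 0.6828; mass C = 0.6828 × 12.01 = 8.200 g
mol H = 2 × (6.152 / 18.02) = 0.6828; mass H = 0.6828 × 1.008 = 0.6883 g
mass O = 10.71 − (8.889) = 1.821 g → mol O = 0.1138
Ratios (÷ 0.1138): C 5.998, H 5.998, O 1.000
Ratio ≈ 6:6:1, so the empirical formula is C6H6O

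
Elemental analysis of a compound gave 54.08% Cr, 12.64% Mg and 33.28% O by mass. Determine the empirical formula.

Cr2MgO4

Assume 100 g: 54.08 g Cr, 12.64 g Mg, 33.28 g O.
n(Cr) = 54.08/52.00 = 1.04, n(Mg) = 12.64/24.31 = 0.52, n(O) = 33.28/16.00 = 2.08
Divide by the smallest (0.52 mol Mg): Cr 2.000, Mg 1.000, O 4.000
Ratio ≈ 2:1:4, so the empirical formula is Cr2MgO4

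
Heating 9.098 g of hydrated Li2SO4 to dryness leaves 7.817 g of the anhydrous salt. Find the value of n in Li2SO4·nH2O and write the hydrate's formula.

Mass of water lost = 9.098 − 7.817 = 1.281 g → 1.281 / 18.02 = 0.07109 mol H2O
Molar mass of Li2SO4 = 109.95 g/mol → mol Li2SO4 = 7.817 / 109.95 = 0.0711
n = 0.07109 / 0.0711 = 1.00 ≈ 1 → Li2SO4·H2O

Li2SO4·H2O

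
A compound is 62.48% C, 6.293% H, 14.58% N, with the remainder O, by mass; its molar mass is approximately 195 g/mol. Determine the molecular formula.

Assume 100 g: 62.48 g C, 6.293 g H, 14.58 g N, 16.647 g O.
n(C) = 62.48/12.01 = 5.202, n(H) = 6.293/1.008 = 6.243, n(N) = 14.58/14.01 = 1.041, n(O) = 16.647/16.00 = 1.04
Ratios (÷ 1.04): C 5.000, H 6.000, N 1.000, O 1.000
≈ 5:6:1:1 → C5H6NO
Empirical-formula mass = 96.11 g/mol
n = 195 / 96.11 = 2.03 ≈ 2
Molecular formula = (C5H6NO)×2 = C10H12N2O2

C10H12N2O2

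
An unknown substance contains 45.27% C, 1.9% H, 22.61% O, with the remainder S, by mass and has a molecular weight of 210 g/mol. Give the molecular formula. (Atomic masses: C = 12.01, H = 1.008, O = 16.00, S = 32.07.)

Assume 100 g: 45.27 g C, 1.9 g H, 22.61 g O, 30.22 g S.
Moles — C: 45.27 / 12.01 = 3.769 mol; H: 1.9 / 1.008 = 1.885 mol; O: 22.61 / 16.00 = 1.413 mol; S: 30.22 / 32.07 = 0.9423 mol
Divide by the smallest (0.9423 mol S): C 4.000, H 2.000, O 1.500, S 1.000
×2: C 8.00, H 4.00, O 3.00, S 2.00 → C8H4O3S2
Empirical-formula mass = 212.25 g/mol
n = 210 / 212.25 = 0.99 ≈ 1
Molecular formula = empirical formula = C8H4O3S2

C8H4O3S2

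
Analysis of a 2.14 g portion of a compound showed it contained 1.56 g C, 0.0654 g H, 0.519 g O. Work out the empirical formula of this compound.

C4H2O

Moles — C: 1.56 / 12.01 = 0.1299 mol; H: 0.0654 / 1.008 = 0.06488 mol; O: 0.519 / 16.00 = 0.03244 mol
Divide by the smallest (0.03244 mol O): C 4.004, H 2.000, O 1.000
Ratio ≈ 4:2:1, so the empirical formula is C4H2O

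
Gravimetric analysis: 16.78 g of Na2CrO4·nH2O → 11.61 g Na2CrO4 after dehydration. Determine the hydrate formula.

Mass of water lost = 16.78 − 11.61 = 5.17 g → 5.17 / 18.02 = 0.2869 mol H2O
Molar mass of Na2CrO4 = 161.98 g/mol → mol Na2CrO4 = 11.61 / 161.98 = 0.07168
n = 0.2869 / 0.07168 = 4.00 ≈ 4 → Na2CrO4·4H2O

Na2CrO4·4H2O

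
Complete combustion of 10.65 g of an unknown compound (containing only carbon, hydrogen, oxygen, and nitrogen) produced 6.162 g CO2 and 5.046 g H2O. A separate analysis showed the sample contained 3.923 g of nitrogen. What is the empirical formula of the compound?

CH4N2O2

mol C = 6.162 / 44.01 = 0.1400; mass C = 0.1400 × 12.01 = 1.682 g
mol H = 2 × (5.046 / 18.02) = 0.5600; mass H = 0.5600 × 1.008 = 0.5645 g
mol N = 3.923 / 14.01 = 0.2800
mass O = 10.65 − (6.169) = 4.481 g → mol O = 0.2801
Smallest is C at 0.14 mol; normalising gives C 1.000, H 4.000, N 2.000, O 2.000
≈ 1:4:2:2 → CH4N2O2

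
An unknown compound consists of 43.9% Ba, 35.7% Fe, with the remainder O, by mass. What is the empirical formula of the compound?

BaFe2O4

Assume 100 g: 43.9 g Ba, 35.7 g Fe, 20.4 g O.
Ba: 43.9 g ÷ 137.33 g/mol = 0.3197 mol
Fe: 35.7 g ÷ 55.85 g/mol = 0.6392 mol
O: 20.4 g ÷ 16.00 g/mol = 1.275 mol
Smallest is Ba at 0.3197 mol; normalising gives Ba 1.000, Fe 2.000, O 3.989
Ratio ≈ 1:2:4, so the empirical formula is BaFe2O4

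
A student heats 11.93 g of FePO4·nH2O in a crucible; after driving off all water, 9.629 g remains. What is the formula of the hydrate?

Mass of water lost = 11.93 − 9.629 = 2.301 g → 2.301 / 18.02 = 0.1277 mol H2O
Molar mass of FePO4 = 150.82 g/mol → mol FePO4 = 9.629 / 150.82 = 0.06384
n = 0.1277 / 0.06384 = 2.00 ≈ 2 → FePO4·2H2O

FePO4·2H2O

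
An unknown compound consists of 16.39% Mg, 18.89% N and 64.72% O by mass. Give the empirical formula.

MgN2O6

Assume 100 g: 16.39 g Mg, 18.89 g N, 64.72 g O.
Moles — Mg: 16.39 / 24.31 = 0.6742 mol; N: 18.89 / 14.01 = 1.348 mol; O: 64.72 / 16.00 = 4.045 mol
Divide by the smallest (0.6742 mol Mg): Mg 1.000, N 2.000, O 6.000
≈ 1:2:6 → MgN2O6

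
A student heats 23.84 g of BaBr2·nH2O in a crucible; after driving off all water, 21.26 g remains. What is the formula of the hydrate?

BaBr2·2H2O

Mass of water lost = 23.84 − 21.26 = 2.58 g → 2.58 / 18.02 = 0.1432 mol H2O
Molar mass of BaBr2 = 297.13 g/mol → mol BaBr2 = 21.26 / 297.13 = 0.07155
n = 0.1432 / 0.07155 = 2.00 ≈ 2 → BaBr2·2H2O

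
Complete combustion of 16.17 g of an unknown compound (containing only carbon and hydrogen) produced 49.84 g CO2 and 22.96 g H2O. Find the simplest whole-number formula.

C4H9

mol C = 49.84 / 44.01 = 1.132; mass C = 1.132 × 12.01 = 13.60 g
mol H = 2 × (22.96 / 18.02) = 2.548; mass H = 2.548 × 1.008 = 2.569 g
Ratios (÷ 1.132): C 1.000, H 2.250
Scaling by 4: C 4.00, H 9.00 → C4H9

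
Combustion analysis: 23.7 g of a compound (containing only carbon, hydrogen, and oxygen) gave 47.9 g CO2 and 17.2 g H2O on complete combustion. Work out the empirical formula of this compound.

C4H7O2

mol C = 47.9 / 44.01 = 1.088; mass C = 1.088 × 12.01 = 13.07 g
mol H = 2 × (17.2 / 18.02) = 1.909; mass H = 1.909 × 1.008 = 1.924 g
mass O = 23.7 − (15.00) = 8.704 g → mol O = 0.5440
Divide by the smallest (0.544 mol O): C 2.001, H 3.509, O 1.000
×2: C 4.00, H 7.02, O 2.00 → C4H7O2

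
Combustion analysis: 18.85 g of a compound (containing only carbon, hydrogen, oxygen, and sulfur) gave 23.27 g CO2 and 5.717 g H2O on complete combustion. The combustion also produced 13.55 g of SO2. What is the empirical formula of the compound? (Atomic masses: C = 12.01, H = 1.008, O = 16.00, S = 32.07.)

mol C = 23.27 / 44.01 = 0.5287; mass C = 0.5287 × 12.01 = 6.350 g
mol H = 2 × (5.717 / 18.02) = 0.6345; mass H = 0.6345 × 1.008 = 0.6396 g
mol S = 13.55 / 64.07 = 0.2115; mass S = 6.782 g
mass O = 18.85 − (13.77) = 5.078 g → mol O = 0.3174
Smallest is S at 0.2115 mol; normalising gives C 2.500, H 3.000, O 1.501, S 1.000
×2: C 5.00, H 6.00, O 3.00, S 2.00 → C5H6O3S2

C5H6O3S2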